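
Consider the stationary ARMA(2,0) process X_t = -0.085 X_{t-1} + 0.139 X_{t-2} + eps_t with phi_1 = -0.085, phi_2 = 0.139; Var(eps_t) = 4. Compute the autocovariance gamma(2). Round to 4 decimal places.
\gamma(2) = 0.6071

Multiply the model equation by X_{t-k} and take expectations. With theta_0 = psi_0 = 1 and psi_j the MA(infinity) weights, this gives
  gamma(k) - sum_i phi_i gamma(k-i) = c_k,
  c_k = sigma^2 * sum_{j=k..q} theta_j psi_{j-k}   (c_k = 0 for k > q),
using gamma(-m) = gamma(m).
Pure AR (q = 0): c_0 = sigma^2 = 4, c_k = 0 for k >= 1.
Equations for k = 0, 1, 2 (AR order 2, c_2 = 0):
  (E0) gamma(0) = phi_1 gamma(1) + phi_2 gamma(2) + c_0
  (E1) gamma(1) = phi_1 gamma(0) + phi_2 gamma(1) + c_1
  (E2) gamma(2) = phi_1 gamma(1) + phi_2 gamma(0)
From (E1): gamma(1) = A gamma(0) + B with
  A = phi_1 / (1 - phi_2) = -0.085 / 0.861 = -0.098722,   B = c_1 / (1 - phi_2) = 0 / 0.861 = 0.
Insert (E2) into (E0): gamma(0) (1 - phi_2^2) = phi_1 (1 + phi_2) gamma(1) + c_0.
  phi_1 (1 + phi_2) = (-0.085)(1.139) = -0.096815,   1 - phi_2^2 = 0.980679.
Replace gamma(1) by A gamma(0) + B and collect gamma(0):
  gamma(0) [0.980679 - (-0.096815)(-0.098722)] = c_0 = 4
  gamma(0) * 0.971121 = 4
  gamma(0) = 4 / 0.971121 = 4.11895.
  gamma(1) = A gamma(0) = (-0.098722)(4.11895) = -0.406633.
  gamma(2) = phi_1 gamma(1) + phi_2 gamma(0) = (-0.085)(-0.406633) + (0.139)(4.11895) = 0.607098.
Therefore gamma(2) = 0.6071 (to 4 decimal places).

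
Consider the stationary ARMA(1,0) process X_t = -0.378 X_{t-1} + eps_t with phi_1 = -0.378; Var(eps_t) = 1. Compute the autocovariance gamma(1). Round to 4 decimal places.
\gamma(1) = -0.4410

Multiply the model equation by X_{t-k} and take expectations. With theta_0 = psi_0 = 1 and psi_j the MA(infinity) weights, this gives
  gamma(k) - sum_i phi_i gamma(k-i) = c_k,
  c_k = sigma^2 * sum_{j=k..q} theta_j psi_{j-k}   (c_k = 0 for k > q),
using gamma(-m) = gamma(m).
Pure AR (q = 0): c_0 = sigma^2 = 1, c_k = 0 for k >= 1.
Equations for k = 0 and k = 1 (AR order 1):
  gamma(0) = phi_1 gamma(1) + c_0
  gamma(1) = phi_1 gamma(0) + c_1
Substituting the second into the first: gamma(0) (1 - phi_1^2) = c_0 + phi_1 c_1, so
  gamma(0) = c_0 / (1 - phi_1^2) = 1 / (1 - (-0.378)^2) = 1 / 0.857116 = 1.166703.
  gamma(1) = phi_1 gamma(0) = (-0.378)(1.166703) = -0.441014.
Therefore gamma(1) = -0.4410 (to 4 decimal places).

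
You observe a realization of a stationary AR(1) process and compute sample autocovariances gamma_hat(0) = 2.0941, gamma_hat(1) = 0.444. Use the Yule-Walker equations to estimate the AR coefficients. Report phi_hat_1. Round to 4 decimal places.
\hat\phi_{1} = 0.2120

The Yule-Walker equations for an AR(p) process read, in matrix form,
  Gamma_p phi = r_p,   with   (Gamma_p)_{ij} = gamma(|i - j|),
                       (r_p)_i = gamma(i),   i,j = 1..p.
Substitute the sample gammas (Toeplitz matrix and right-hand side of size 1):
  Gamma_p = [[2.0941]]
  r_p     = [0.444]
With p = 1 this is the single equation gamma(0) phi_1 = gamma(1):
  phi_hat_1 = gamma(1) / gamma(0) = 0.444 / 2.0941 = 0.2120.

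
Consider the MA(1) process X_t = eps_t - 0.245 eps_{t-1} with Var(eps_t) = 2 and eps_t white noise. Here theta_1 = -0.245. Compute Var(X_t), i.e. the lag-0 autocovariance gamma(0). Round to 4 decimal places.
\gamma(0) = 2.1201

For an MA(q) process X_t = eps_t + sum_i theta_i eps_{t-i} with
Var(eps_t) = sigma^2, the variance is
  gamma(0) = sigma^2 * (1 + sum_i theta_i^2).
  sum_i theta_i^2 = (-0.245)^2 = 0.060025.
  gamma(0) = 2 * (1 + 0.060025) = 2 * 1.060025 = 2.12005, which rounds to 2.1201.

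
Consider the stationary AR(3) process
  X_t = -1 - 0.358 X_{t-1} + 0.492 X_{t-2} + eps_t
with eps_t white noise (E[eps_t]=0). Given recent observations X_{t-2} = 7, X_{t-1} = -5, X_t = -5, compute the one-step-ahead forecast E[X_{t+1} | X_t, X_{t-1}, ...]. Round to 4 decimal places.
E[X_{t+1} \mid \mathcal F_t] = -1.6700

For an AR(p) model X_t = c + sum_i phi_i X_{t-i} + eps_t, the
one-step-ahead conditional mean is
  E[X_{t+1} | X_t, ...] = c + sum_i phi_i X_{t+1-i}.
Substitute known values:
  E[X_{t+1} | ...] = -1 + (-0.358) * (-5) + (0.492) * (-5) + (0) * (7)
                   = -1.6700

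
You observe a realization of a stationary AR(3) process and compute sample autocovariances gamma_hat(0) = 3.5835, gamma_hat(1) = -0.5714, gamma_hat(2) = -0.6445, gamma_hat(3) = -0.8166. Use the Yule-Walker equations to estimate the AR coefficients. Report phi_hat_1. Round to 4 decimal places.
\hat\phi_{1} = -0.2600

The Yule-Walker equations for an AR(p) process read, in matrix form,
  Gamma_p phi = r_p,   with   (Gamma_p)_{ij} = gamma(|i - j|),
                       (r_p)_i = gamma(i),   i,j = 1..p.
Substitute the sample gammas (Toeplitz matrix and right-hand side of size 3):
  Gamma_p = [[3.5835, -0.5714, -0.6445], [-0.5714, 3.5835, -0.5714], [-0.6445, -0.5714, 3.5835]]
  r_p     = [-0.5714, -0.6445, -0.8166]
Written out (R1..R3):
  (R1) 3.5835 phi_1 - 0.5714 phi_2 - 0.6445 phi_3 = -0.5714
  (R2) -0.5714 phi_1 + 3.5835 phi_2 - 0.5714 phi_3 = -0.6445
  (R3) -0.6445 phi_1 - 0.5714 phi_2 + 3.5835 phi_3 = -0.8166
Gaussian elimination:
  R2 <- R2 - (-0.5714/3.5835) R1 = R2 - (-0.159453) R1:  3.492389 phi_2 - 0.674167 phi_3 = -0.735611
  R3 <- R3 - (-0.6445/3.5835) R1 = R3 - (-0.179852) R1:  -0.674167 phi_2 + 3.467585 phi_3 = -0.919367
  R3 <- R3 - (-0.674167/3.492389) R2 = R3 - (-0.193039) R2:  3.337445 phi_3 = -1.061369
Back-substitution:
  phi_hat_3 = -1.061369 / 3.337445 = -0.318019
  phi_hat_2 = (-0.735611 - (-0.674167)(-0.318019)) / 3.492389 = -0.272023
  phi_hat_1 = (-0.5714 - (-0.5714)(-0.272023) - (-0.6445)(-0.318019)) / 3.5835 = -0.260024
So phi_hat = [-0.2600, -0.2720, -0.3180].
Therefore phi_hat_1 = -0.2600.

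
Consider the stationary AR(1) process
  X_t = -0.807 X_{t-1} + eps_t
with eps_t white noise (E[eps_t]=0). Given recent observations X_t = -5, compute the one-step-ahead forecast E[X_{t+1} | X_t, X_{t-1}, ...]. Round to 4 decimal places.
E[X_{t+1} \mid \mathcal F_t] = 4.0350

For an AR(p) model X_t = c + sum_i phi_i X_{t-i} + eps_t, the
one-step-ahead conditional mean is
  E[X_{t+1} | X_t, ...] = c + sum_i phi_i X_{t+1-i}.
Substitute known values:
  E[X_{t+1} | ...] = (-0.807) * (-5)
                   = 4.0350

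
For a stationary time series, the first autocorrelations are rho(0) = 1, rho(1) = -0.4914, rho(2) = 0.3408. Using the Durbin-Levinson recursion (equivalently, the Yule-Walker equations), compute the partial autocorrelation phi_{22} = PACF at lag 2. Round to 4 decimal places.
\phi_{22} = 0.1309

The PACF at lag k is phi_{kk}, the last component of the solution
to the Yule-Walker system G_k phi = r_k where
  (G_k)_{ij} = rho(|i - j|), (r_k)_i = rho(i), i,j = 1..k.
Equivalently, Durbin-Levinson gives phi_{kk} iteratively:
  phi_{11} = rho(1)
  phi_{kk} = [rho(k) - sum_{j=1..k-1} phi_{k-1,j} rho(k-j)]
            / [1 - sum_{j=1..k-1} phi_{k-1,j} rho(j)],
  phi_{k,j} = phi_{k-1,j} - phi_{kk} phi_{k-1,k-j},  j = 1..k-1.
Step k = 1:
  phi_11 = rho(1) = -0.4914.
Step k = 2:
  phi_22 = [rho(2) - phi_11 rho(1)] / [1 - phi_11 rho(1)] = [0.3408 - (-0.4914)(-0.4914)] / [1 - (-0.4914)(-0.4914)]
         = 0.09932604 / 0.75852604 = 0.1309.
Therefore phi_{22} = 0.1309.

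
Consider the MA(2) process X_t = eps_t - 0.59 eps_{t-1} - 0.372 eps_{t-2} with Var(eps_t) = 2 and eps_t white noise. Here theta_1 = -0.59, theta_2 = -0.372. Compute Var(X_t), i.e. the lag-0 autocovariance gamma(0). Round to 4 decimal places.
\gamma(0) = 2.9730

For an MA(q) process X_t = eps_t + sum_i theta_i eps_{t-i} with
Var(eps_t) = sigma^2, the variance is
  gamma(0) = sigma^2 * (1 + sum_i theta_i^2).
  sum_i theta_i^2 = (-0.59)^2 + (-0.372)^2 = 0.3481 + 0.138384 = 0.486484.
  gamma(0) = 2 * (1 + 0.486484) = 2 * 1.486484 = 2.972968, which rounds to 2.9730.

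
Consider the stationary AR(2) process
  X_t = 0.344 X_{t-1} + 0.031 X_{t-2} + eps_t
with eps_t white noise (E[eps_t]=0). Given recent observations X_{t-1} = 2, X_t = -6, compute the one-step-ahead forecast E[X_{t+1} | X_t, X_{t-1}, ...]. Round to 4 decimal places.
E[X_{t+1} \mid \mathcal F_t] = -2.0020

For an AR(p) model X_t = c + sum_i phi_i X_{t-i} + eps_t, the
one-step-ahead conditional mean is
  E[X_{t+1} | X_t, ...] = c + sum_i phi_i X_{t+1-i}.
Substitute known values:
  E[X_{t+1} | ...] = (0.344) * (-6) + (0.031) * (2)
                   = -2.0020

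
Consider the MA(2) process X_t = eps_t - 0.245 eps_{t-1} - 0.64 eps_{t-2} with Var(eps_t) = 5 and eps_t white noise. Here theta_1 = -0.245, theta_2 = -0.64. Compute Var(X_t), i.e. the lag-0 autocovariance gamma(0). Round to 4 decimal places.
\gamma(0) = 7.3481

For an MA(q) process X_t = eps_t + sum_i theta_i eps_{t-i} with
Var(eps_t) = sigma^2, the variance is
  gamma(0) = sigma^2 * (1 + sum_i theta_i^2).
  sum_i theta_i^2 = (-0.245)^2 + (-0.64)^2 = 0.060025 + 0.4096 = 0.469625.
  gamma(0) = 5 * (1 + 0.469625) = 5 * 1.469625 = 7.348125, which rounds to 7.3481.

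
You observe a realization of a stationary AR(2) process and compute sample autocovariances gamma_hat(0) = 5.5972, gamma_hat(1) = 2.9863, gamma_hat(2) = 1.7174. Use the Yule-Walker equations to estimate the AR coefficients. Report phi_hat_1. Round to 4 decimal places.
\hat\phi_{1} = 0.5170

The Yule-Walker equations for an AR(p) process read, in matrix form,
  Gamma_p phi = r_p,   with   (Gamma_p)_{ij} = gamma(|i - j|),
                       (r_p)_i = gamma(i),   i,j = 1..p.
Substitute the sample gammas (Toeplitz matrix and right-hand side of size 2):
  Gamma_p = [[5.5972, 2.9863], [2.9863, 5.5972]]
  r_p     = [2.9863, 1.7174]
Written out:
  5.5972 phi_1 + 2.9863 phi_2 = 2.9863
  2.9863 phi_1 + 5.5972 phi_2 = 1.7174
Solve by Cramer's rule:
  det = gamma(0)^2 - gamma(1)^2 = (5.5972)^2 - (2.9863)^2 = 31.32864784 - 8.91798769 = 22.41066015
  phi_hat_1 = [gamma(1) gamma(0) - gamma(1) gamma(2)] / det = [(2.9863)(5.5972) - (2.9863)(1.7174)] / 22.41066015 = 11.58624674 / 22.41066015 = 0.517
  phi_hat_2 = [gamma(0) gamma(2) - gamma(1)^2] / det = [(5.5972)(1.7174) - (2.9863)^2] / 22.41066015 = 0.69464359 / 22.41066015 = 0.031
So phi_hat = [0.5170, 0.0310].
Therefore phi_hat_1 = 0.5170.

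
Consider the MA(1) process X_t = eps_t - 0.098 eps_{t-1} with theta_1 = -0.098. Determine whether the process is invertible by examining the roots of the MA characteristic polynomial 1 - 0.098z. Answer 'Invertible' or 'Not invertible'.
\text{Invertible}

The MA(q) characteristic polynomial is P(z) = 1 - 0.098z.
Invertibility requires all roots to lie outside the unit circle, i.e. |z| > 1 for every root.
This is linear in z: 1 + (-0.098) z = 0  =>  z = -1/(-0.098) = 10.204082,  |z| = 10.204082.
Moduli of all roots: 10.2041.
All moduli strictly greater than 1? Yes.
Verdict: Invertible.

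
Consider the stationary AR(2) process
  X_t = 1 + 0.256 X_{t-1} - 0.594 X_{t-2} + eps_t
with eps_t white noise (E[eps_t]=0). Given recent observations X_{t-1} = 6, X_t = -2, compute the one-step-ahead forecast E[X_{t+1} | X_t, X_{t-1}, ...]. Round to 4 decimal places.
E[X_{t+1} \mid \mathcal F_t] = -3.0760

For an AR(p) model X_t = c + sum_i phi_i X_{t-i} + eps_t, the
one-step-ahead conditional mean is
  E[X_{t+1} | X_t, ...] = c + sum_i phi_i X_{t+1-i}.
Substitute known values:
  E[X_{t+1} | ...] = 1 + (0.256) * (-2) + (-0.594) * (6)
                   = -3.0760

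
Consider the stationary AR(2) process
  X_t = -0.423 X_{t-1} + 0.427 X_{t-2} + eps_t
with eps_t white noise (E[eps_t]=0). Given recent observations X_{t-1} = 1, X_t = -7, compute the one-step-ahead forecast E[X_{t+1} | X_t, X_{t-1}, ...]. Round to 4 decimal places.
E[X_{t+1} \mid \mathcal F_t] = 3.3880

For an AR(p) model X_t = c + sum_i phi_i X_{t-i} + eps_t, the
one-step-ahead conditional mean is
  E[X_{t+1} | X_t, ...] = c + sum_i phi_i X_{t+1-i}.
Substitute known values:
  E[X_{t+1} | ...] = (-0.423) * (-7) + (0.427) * (1)
                   = 3.3880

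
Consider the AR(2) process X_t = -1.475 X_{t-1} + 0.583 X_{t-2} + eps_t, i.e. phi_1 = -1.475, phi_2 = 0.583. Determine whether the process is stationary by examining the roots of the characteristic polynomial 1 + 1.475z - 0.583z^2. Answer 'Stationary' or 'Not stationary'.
\text{Not stationary}

The AR(p) characteristic polynomial is P(z) = 1 + 1.475z - 0.583z^2.
Stationarity requires all roots to lie outside the unit circle, i.e. |z| > 1 for every root.
Set 1 + (1.475) z + (-0.583) z^2 = 0, i.e. a z^2 + b z + c = 0 with a = -0.583, b = 1.475, c = 1.
Discriminant D = b^2 - 4ac = (1.475)^2 - 4*(-0.583)*1 = 2.175625 - (-2.332) = 4.507625.
D >= 0, so the roots are real: z = (-b +/- sqrt(D)) / (2a) = (-1.475 +/- 2.123117) / (-1.166).
  z_1 = (-1.475 + 2.123117) / (-1.166) = -0.5558,   |z_1| = 0.5558.
  z_2 = (-1.475 - 2.123117) / (-1.166) = 3.0859,   |z_2| = 3.0859.
Moduli of all roots: 0.5558, 3.0859.
All moduli strictly greater than 1? No.
Verdict: Not stationary.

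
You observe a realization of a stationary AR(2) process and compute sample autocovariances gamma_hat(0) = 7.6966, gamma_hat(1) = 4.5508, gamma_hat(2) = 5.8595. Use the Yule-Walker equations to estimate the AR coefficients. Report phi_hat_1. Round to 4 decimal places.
\hat\phi_{1} = 0.2170

The Yule-Walker equations for an AR(p) process read, in matrix form,
  Gamma_p phi = r_p,   with   (Gamma_p)_{ij} = gamma(|i - j|),
                       (r_p)_i = gamma(i),   i,j = 1..p.
Substitute the sample gammas (Toeplitz matrix and right-hand side of size 2):
  Gamma_p = [[7.6966, 4.5508], [4.5508, 7.6966]]
  r_p     = [4.5508, 5.8595]
Written out:
  7.6966 phi_1 + 4.5508 phi_2 = 4.5508
  4.5508 phi_1 + 7.6966 phi_2 = 5.8595
Solve by Cramer's rule:
  det = gamma(0)^2 - gamma(1)^2 = (7.6966)^2 - (4.5508)^2 = 59.23765156 - 20.70978064 = 38.52787092
  phi_hat_1 = [gamma(1) gamma(0) - gamma(1) gamma(2)] / det = [(4.5508)(7.6966) - (4.5508)(5.8595)] / 38.52787092 = 8.36027468 / 38.52787092 = 0.217
  phi_hat_2 = [gamma(0) gamma(2) - gamma(1)^2] / det = [(7.6966)(5.8595) - (4.5508)^2] / 38.52787092 = 24.38844706 / 38.52787092 = 0.633
So phi_hat = [0.2170, 0.6330].
Therefore phi_hat_1 = 0.2170.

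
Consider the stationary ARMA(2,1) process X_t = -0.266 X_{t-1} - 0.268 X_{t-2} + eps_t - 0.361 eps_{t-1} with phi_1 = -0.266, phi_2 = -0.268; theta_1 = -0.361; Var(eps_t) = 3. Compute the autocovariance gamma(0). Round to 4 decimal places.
\gamma(0) = 4.3336

Multiply the model equation by X_{t-k} and take expectations. With theta_0 = psi_0 = 1 and psi_j the MA(infinity) weights, this gives
  gamma(k) - sum_i phi_i gamma(k-i) = c_k,
  c_k = sigma^2 * sum_{j=k..q} theta_j psi_{j-k}   (c_k = 0 for k > q),
using gamma(-m) = gamma(m).
psi-weights needed (psi_j = theta_j + sum_i phi_i psi_{j-i}):
  psi_1 = theta_1 + phi_1 = -0.361 + (-0.266) = -0.627
Right-hand sides:
  c_0 = sigma^2 (1 + theta_1 psi_1) = 3 * (1 + (-0.361)(-0.627)) = 3 * 1.226347 = 3.679041
  c_1 = sigma^2 theta_1 = 3 * (-0.361) = -1.083
  c_2 = 0
Equations for k = 0, 1, 2 (AR order 2, c_2 = 0):
  (E0) gamma(0) = phi_1 gamma(1) + phi_2 gamma(2) + c_0
  (E1) gamma(1) = phi_1 gamma(0) + phi_2 gamma(1) + c_1
  (E2) gamma(2) = phi_1 gamma(1) + phi_2 gamma(0)
From (E1): gamma(1) = A gamma(0) + B with
  A = phi_1 / (1 - phi_2) = -0.266 / 1.268 = -0.209779,   B = c_1 / (1 - phi_2) = -1.083 / 1.268 = -0.854101.
Insert (E2) into (E0): gamma(0) (1 - phi_2^2) = phi_1 (1 + phi_2) gamma(1) + c_0.
  phi_1 (1 + phi_2) = (-0.266)(0.732) = -0.194712,   1 - phi_2^2 = 0.928176.
Replace gamma(1) by A gamma(0) + B and collect gamma(0):
  gamma(0) [0.928176 - (-0.194712)(-0.209779)] = (-0.194712)(-0.854101) + 3.679041
  gamma(0) * 0.887329 = 3.845345
  gamma(0) = 3.845345 / 0.887329 = 4.333615.
Therefore gamma(0) = 4.3336 (to 4 decimal places).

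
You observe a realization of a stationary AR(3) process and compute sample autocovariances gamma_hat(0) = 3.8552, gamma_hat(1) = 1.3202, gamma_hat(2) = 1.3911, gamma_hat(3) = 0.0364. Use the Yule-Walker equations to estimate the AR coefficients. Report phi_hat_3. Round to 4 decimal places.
\hat\phi_{3} = -0.2140

The Yule-Walker equations for an AR(p) process read, in matrix form,
  Gamma_p phi = r_p,   with   (Gamma_p)_{ij} = gamma(|i - j|),
                       (r_p)_i = gamma(i),   i,j = 1..p.
Substitute the sample gammas (Toeplitz matrix and right-hand side of size 3):
  Gamma_p = [[3.8552, 1.3202, 1.3911], [1.3202, 3.8552, 1.3202], [1.3911, 1.3202, 3.8552]]
  r_p     = [1.3202, 1.3911, 0.0364]
Written out (R1..R3):
  (R1) 3.8552 phi_1 + 1.3202 phi_2 + 1.3911 phi_3 = 1.3202
  (R2) 1.3202 phi_1 + 3.8552 phi_2 + 1.3202 phi_3 = 1.3911
  (R3) 1.3911 phi_1 + 1.3202 phi_2 + 3.8552 phi_3 = 0.0364
Gaussian elimination:
  R2 <- R2 - (1.3202/3.8552) R1 = R2 - (0.342447) R1:  3.403102 phi_2 + 0.843823 phi_3 = 0.939002
  R3 <- R3 - (1.3911/3.8552) R1 = R3 - (0.360837) R1:  0.843823 phi_2 + 3.353239 phi_3 = -0.439977
  R3 <- R3 - (0.843823/3.403102) R2 = R3 - (0.247957) R2:  3.144008 phi_3 = -0.672809
Back-substitution:
  phi_hat_3 = -0.672809 / 3.144008 = -0.213997
  phi_hat_2 = (0.939002 - (0.843823)(-0.213997)) / 3.403102 = 0.328987
  phi_hat_1 = (1.3202 - (1.3202)(0.328987) - (1.3911)(-0.213997)) / 3.8552 = 0.307004
So phi_hat = [0.3070, 0.3290, -0.2140].
Therefore phi_hat_3 = -0.2140.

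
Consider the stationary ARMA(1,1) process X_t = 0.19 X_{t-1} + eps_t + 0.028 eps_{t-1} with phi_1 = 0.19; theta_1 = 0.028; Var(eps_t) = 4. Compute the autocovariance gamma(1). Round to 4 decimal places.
\gamma(1) = 0.9095

Multiply the model equation by X_{t-k} and take expectations. With theta_0 = psi_0 = 1 and psi_j the MA(infinity) weights, this gives
  gamma(k) - sum_i phi_i gamma(k-i) = c_k,
  c_k = sigma^2 * sum_{j=k..q} theta_j psi_{j-k}   (c_k = 0 for k > q),
using gamma(-m) = gamma(m).
psi-weights needed (psi_j = theta_j + sum_i phi_i psi_{j-i}):
  psi_1 = theta_1 + phi_1 = 0.028 + (0.19) = 0.218
Right-hand sides:
  c_0 = sigma^2 (1 + theta_1 psi_1) = 4 * (1 + (0.028)(0.218)) = 4 * 1.006104 = 4.024416
  c_1 = sigma^2 theta_1 = 4 * (0.028) = 0.112
  c_2 = 0
Equations for k = 0 and k = 1 (AR order 1):
  gamma(0) = phi_1 gamma(1) + c_0
  gamma(1) = phi_1 gamma(0) + c_1
Substituting the second into the first: gamma(0) (1 - phi_1^2) = c_0 + phi_1 c_1, so
  gamma(0) = (c_0 + phi_1 c_1) / (1 - phi_1^2) = (4.024416 + (0.19)(0.112)) / (1 - (0.19)^2) = 4.045696 / 0.9639 = 4.197215.
  gamma(1) = phi_1 gamma(0) + c_1 = (0.19)(4.197215) + (0.112) = 0.909471.
Therefore gamma(1) = 0.9095 (to 4 decimal places).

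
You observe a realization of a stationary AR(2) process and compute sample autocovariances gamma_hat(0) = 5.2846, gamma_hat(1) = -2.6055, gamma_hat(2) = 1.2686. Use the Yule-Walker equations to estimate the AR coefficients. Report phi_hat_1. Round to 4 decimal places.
\hat\phi_{1} = -0.4950

The Yule-Walker equations for an AR(p) process read, in matrix form,
  Gamma_p phi = r_p,   with   (Gamma_p)_{ij} = gamma(|i - j|),
                       (r_p)_i = gamma(i),   i,j = 1..p.
Substitute the sample gammas (Toeplitz matrix and right-hand side of size 2):
  Gamma_p = [[5.2846, -2.6055], [-2.6055, 5.2846]]
  r_p     = [-2.6055, 1.2686]
Written out:
  5.2846 phi_1 - 2.6055 phi_2 = -2.6055
  -2.6055 phi_1 + 5.2846 phi_2 = 1.2686
Solve by Cramer's rule:
  det = gamma(0)^2 - gamma(1)^2 = (5.2846)^2 - (-2.6055)^2 = 27.92699716 - 6.78863025 = 21.13836691
  phi_hat_1 = [gamma(1) gamma(0) - gamma(1) gamma(2)] / det = [(-2.6055)(5.2846) - (-2.6055)(1.2686)] / 21.13836691 = -10.463688 / 21.13836691 = -0.495
  phi_hat_2 = [gamma(0) gamma(2) - gamma(1)^2] / det = [(5.2846)(1.2686) - (-2.6055)^2] / 21.13836691 = -0.08458669 / 21.13836691 = -0.004
So phi_hat = [-0.4950, -0.0040].
Therefore phi_hat_1 = -0.4950.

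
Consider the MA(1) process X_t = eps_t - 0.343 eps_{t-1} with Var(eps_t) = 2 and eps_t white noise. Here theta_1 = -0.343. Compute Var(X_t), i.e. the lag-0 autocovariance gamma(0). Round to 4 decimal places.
\gamma(0) = 2.2353

For an MA(q) process X_t = eps_t + sum_i theta_i eps_{t-i} with
Var(eps_t) = sigma^2, the variance is
  gamma(0) = sigma^2 * (1 + sum_i theta_i^2).
  sum_i theta_i^2 = (-0.343)^2 = 0.117649.
  gamma(0) = 2 * (1 + 0.117649) = 2 * 1.117649 = 2.235298, which rounds to 2.2353.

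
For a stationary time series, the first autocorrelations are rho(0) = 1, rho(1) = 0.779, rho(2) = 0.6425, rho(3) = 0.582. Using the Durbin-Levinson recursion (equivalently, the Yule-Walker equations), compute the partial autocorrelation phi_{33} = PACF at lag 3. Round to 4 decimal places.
\phi_{33} = 0.1442

The PACF at lag k is phi_{kk}, the last component of the solution
to the Yule-Walker system G_k phi = r_k where
  (G_k)_{ij} = rho(|i - j|), (r_k)_i = rho(i), i,j = 1..k.
Equivalently, Durbin-Levinson gives phi_{kk} iteratively:
  phi_{11} = rho(1)
  phi_{kk} = [rho(k) - sum_{j=1..k-1} phi_{k-1,j} rho(k-j)]
            / [1 - sum_{j=1..k-1} phi_{k-1,j} rho(j)],
  phi_{k,j} = phi_{k-1,j} - phi_{kk} phi_{k-1,k-j},  j = 1..k-1.
Step k = 1:
  phi_11 = rho(1) = 0.779.
Step k = 2:
  phi_22 = [rho(2) - phi_11 rho(1)] / [1 - phi_11 rho(1)] = [0.6425 - (0.779)(0.779)] / [1 - (0.779)(0.779)]
         = 0.035659 / 0.393159 = 0.090699.
  Update: phi_21 = phi_11 - phi_22 phi_11 = 0.779 - (0.090699)(0.779) = 0.708346.
Step k = 3:
  phi_33 = [rho(3) - phi_21 rho(2) - phi_22 rho(1)] / [1 - phi_21 rho(1) - phi_22 rho(2)]
    numerator   = 0.582 - (0.708346)(0.6425) - (0.090699)(0.779) = 0.0562336
    denominator = 1 - (0.708346)(0.779) - (0.090699)(0.6425) = 0.38992478
  phi_33 = 0.0562336 / 0.38992478 = 0.1442.
Therefore phi_{33} = 0.1442.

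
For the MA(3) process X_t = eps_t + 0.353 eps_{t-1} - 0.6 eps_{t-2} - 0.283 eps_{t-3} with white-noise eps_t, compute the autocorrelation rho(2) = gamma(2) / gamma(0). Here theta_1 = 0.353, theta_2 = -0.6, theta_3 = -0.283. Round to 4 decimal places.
\rho(2) = -0.4473

For an MA(q) process with theta_0 = 1, the autocovariance is
  gamma(k) = sigma^2 * sum_{i=0..q-k} theta_i * theta_{i+k},
and rho(k) = gamma(k) / gamma(0). Sigma^2 cancels.
  numerator   = (1)*(-0.6) + (0.353)*(-0.283) = -0.699899.
  denominator = (1)^2 + (0.353)^2 + (-0.6)^2 + (-0.283)^2 = 1.564698.
  rho(2) = -0.699899 / 1.564698 = -0.4473.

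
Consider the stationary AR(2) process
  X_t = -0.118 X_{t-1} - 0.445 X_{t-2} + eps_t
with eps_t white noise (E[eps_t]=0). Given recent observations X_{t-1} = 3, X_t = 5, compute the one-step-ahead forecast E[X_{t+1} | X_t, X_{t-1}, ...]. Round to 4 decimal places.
E[X_{t+1} \mid \mathcal F_t] = -1.9250

For an AR(p) model X_t = c + sum_i phi_i X_{t-i} + eps_t, the
one-step-ahead conditional mean is
  E[X_{t+1} | X_t, ...] = c + sum_i phi_i X_{t+1-i}.
Substitute known values:
  E[X_{t+1} | ...] = (-0.118) * (5) + (-0.445) * (3)
                   = -1.9250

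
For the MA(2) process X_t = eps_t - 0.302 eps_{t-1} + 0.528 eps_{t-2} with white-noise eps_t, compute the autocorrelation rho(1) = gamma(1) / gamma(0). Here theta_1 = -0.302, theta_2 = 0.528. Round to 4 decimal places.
\rho(1) = -0.3368

For an MA(q) process with theta_0 = 1, the autocovariance is
  gamma(k) = sigma^2 * sum_{i=0..q-k} theta_i * theta_{i+k},
and rho(k) = gamma(k) / gamma(0). Sigma^2 cancels.
  numerator   = (1)*(-0.302) + (-0.302)*(0.528) = -0.461456.
  denominator = (1)^2 + (-0.302)^2 + (0.528)^2 = 1.369988.
  rho(1) = -0.461456 / 1.369988 = -0.3368.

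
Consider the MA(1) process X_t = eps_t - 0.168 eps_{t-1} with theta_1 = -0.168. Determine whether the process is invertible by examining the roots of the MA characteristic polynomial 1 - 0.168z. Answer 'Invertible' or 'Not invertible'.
\text{Invertible}

The MA(q) characteristic polynomial is P(z) = 1 - 0.168z.
Invertibility requires all roots to lie outside the unit circle, i.e. |z| > 1 for every root.
This is linear in z: 1 + (-0.168) z = 0  =>  z = -1/(-0.168) = 5.952381,  |z| = 5.952381.
Moduli of all roots: 5.9524.
All moduli strictly greater than 1? Yes.
Verdict: Invertible.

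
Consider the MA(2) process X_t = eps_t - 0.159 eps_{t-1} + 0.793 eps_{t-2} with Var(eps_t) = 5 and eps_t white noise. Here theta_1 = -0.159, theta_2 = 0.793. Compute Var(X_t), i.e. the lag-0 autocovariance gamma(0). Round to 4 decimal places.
\gamma(0) = 8.2707

For an MA(q) process X_t = eps_t + sum_i theta_i eps_{t-i} with
Var(eps_t) = sigma^2, the variance is
  gamma(0) = sigma^2 * (1 + sum_i theta_i^2).
  sum_i theta_i^2 = (-0.159)^2 + (0.793)^2 = 0.025281 + 0.628849 = 0.65413.
  gamma(0) = 5 * (1 + 0.65413) = 5 * 1.65413 = 8.27065, which rounds to 8.2707.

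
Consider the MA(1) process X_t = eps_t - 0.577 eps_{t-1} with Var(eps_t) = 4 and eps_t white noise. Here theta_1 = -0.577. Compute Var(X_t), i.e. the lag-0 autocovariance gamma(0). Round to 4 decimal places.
\gamma(0) = 5.3317

For an MA(q) process X_t = eps_t + sum_i theta_i eps_{t-i} with
Var(eps_t) = sigma^2, the variance is
  gamma(0) = sigma^2 * (1 + sum_i theta_i^2).
  sum_i theta_i^2 = (-0.577)^2 = 0.332929.
  gamma(0) = 4 * (1 + 0.332929) = 4 * 1.332929 = 5.331716, which rounds to 5.3317.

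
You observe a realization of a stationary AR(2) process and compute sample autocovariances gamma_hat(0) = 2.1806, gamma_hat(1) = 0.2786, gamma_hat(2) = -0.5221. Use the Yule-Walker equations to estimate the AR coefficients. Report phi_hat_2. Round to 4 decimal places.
\hat\phi_{2} = -0.2600

The Yule-Walker equations for an AR(p) process read, in matrix form,
  Gamma_p phi = r_p,   with   (Gamma_p)_{ij} = gamma(|i - j|),
                       (r_p)_i = gamma(i),   i,j = 1..p.
Substitute the sample gammas (Toeplitz matrix and right-hand side of size 2):
  Gamma_p = [[2.1806, 0.2786], [0.2786, 2.1806]]
  r_p     = [0.2786, -0.5221]
Written out:
  2.1806 phi_1 + 0.2786 phi_2 = 0.2786
  0.2786 phi_1 + 2.1806 phi_2 = -0.5221
Solve by Cramer's rule:
  det = gamma(0)^2 - gamma(1)^2 = (2.1806)^2 - (0.2786)^2 = 4.75501636 - 0.07761796 = 4.6773984
  phi_hat_1 = [gamma(1) gamma(0) - gamma(1) gamma(2)] / det = [(0.2786)(2.1806) - (0.2786)(-0.5221)] / 4.6773984 = 0.75297222 / 4.6773984 = 0.161
  phi_hat_2 = [gamma(0) gamma(2) - gamma(1)^2] / det = [(2.1806)(-0.5221) - (0.2786)^2] / 4.6773984 = -1.21610922 / 4.6773984 = -0.26
So phi_hat = [0.1610, -0.2600].
Therefore phi_hat_2 = -0.2600.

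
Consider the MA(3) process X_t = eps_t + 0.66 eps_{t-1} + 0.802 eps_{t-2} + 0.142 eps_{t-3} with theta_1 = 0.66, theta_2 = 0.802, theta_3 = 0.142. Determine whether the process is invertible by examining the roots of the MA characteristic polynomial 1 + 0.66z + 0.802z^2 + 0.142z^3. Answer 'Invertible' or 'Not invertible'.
\text{Invertible}

The MA(q) characteristic polynomial is P(z) = 1 + 0.66z + 0.802z^2 + 0.142z^3.
Invertibility requires all roots to lie outside the unit circle, i.e. |z| > 1 for every root.
Degree 3: look for a simple real root z0 first, then factor out (1 - z/z0) and solve the remaining quadratic.
Testing z0 = -5: P(-5) = 1 + (0.66)(-5) + (0.802)(-5)^2 + (0.142)(-5)^3
  = 1 + (-3.3) + (20.05) + (-17.75) = 0.  So z_0 = -5 is a root, |z_0| = 5.
Divide out the factor (1 + 0.2 z) = (1 - z/z0) (since 1/z0 = -0.2):
  P(z) = (1 + 0.2 z)(1 + (0.46) z + (0.71) z^2)
  [check: z-coef 0.46 - (-0.2) = 0.66; z^2-coef 0.71 - (-0.2)(0.46) = 0.802; z^3-coef -(-0.2)(0.71) = 0.142.]
Remaining roots from the quadratic factor 1 + (0.46) z + (0.71) z^2:
  Set 1 + (0.46) z + (0.71) z^2 = 0, i.e. a z^2 + b z + c = 0 with a = 0.71, b = 0.46, c = 1.
  Discriminant D = b^2 - 4ac = (0.46)^2 - 4*(0.71)*1 = 0.2116 - (2.84) = -2.6284.
  D < 0, so the roots are the complex-conjugate pair z = (-b +/- i sqrt(-D)) / (2a) = -0.3239 +/- 1.1417i.
  For a conjugate pair |z|^2 = z * conj(z) = (product of roots) = c/a = 1/(0.71) = 1.408451, so |z| = sqrt(1.408451) = 1.1868 for both roots.
Moduli of all roots: 5.0000, 1.1868, 1.1868.
All moduli strictly greater than 1? Yes.
Verdict: Invertible.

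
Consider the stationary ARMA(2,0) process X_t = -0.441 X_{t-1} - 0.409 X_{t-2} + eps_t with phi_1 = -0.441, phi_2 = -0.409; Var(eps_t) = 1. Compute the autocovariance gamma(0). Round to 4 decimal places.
\gamma(0) = 1.3313

Multiply the model equation by X_{t-k} and take expectations. With theta_0 = psi_0 = 1 and psi_j the MA(infinity) weights, this gives
  gamma(k) - sum_i phi_i gamma(k-i) = c_k,
  c_k = sigma^2 * sum_{j=k..q} theta_j psi_{j-k}   (c_k = 0 for k > q),
using gamma(-m) = gamma(m).
Pure AR (q = 0): c_0 = sigma^2 = 1, c_k = 0 for k >= 1.
Equations for k = 0, 1, 2 (AR order 2, c_2 = 0):
  (E0) gamma(0) = phi_1 gamma(1) + phi_2 gamma(2) + c_0
  (E1) gamma(1) = phi_1 gamma(0) + phi_2 gamma(1) + c_1
  (E2) gamma(2) = phi_1 gamma(1) + phi_2 gamma(0)
From (E1): gamma(1) = A gamma(0) + B with
  A = phi_1 / (1 - phi_2) = -0.441 / 1.409 = -0.312988,   B = c_1 / (1 - phi_2) = 0 / 1.409 = 0.
Insert (E2) into (E0): gamma(0) (1 - phi_2^2) = phi_1 (1 + phi_2) gamma(1) + c_0.
  phi_1 (1 + phi_2) = (-0.441)(0.591) = -0.260631,   1 - phi_2^2 = 0.832719.
Replace gamma(1) by A gamma(0) + B and collect gamma(0):
  gamma(0) [0.832719 - (-0.260631)(-0.312988)] = c_0 = 1
  gamma(0) * 0.751145 = 1
  gamma(0) = 1 / 0.751145 = 1.331302.
Therefore gamma(0) = 1.3313 (to 4 decimal places).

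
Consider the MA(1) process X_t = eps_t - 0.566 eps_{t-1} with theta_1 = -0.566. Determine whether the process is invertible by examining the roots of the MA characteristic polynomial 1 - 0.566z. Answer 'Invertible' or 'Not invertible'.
\text{Invertible}

The MA(q) characteristic polynomial is P(z) = 1 - 0.566z.
Invertibility requires all roots to lie outside the unit circle, i.e. |z| > 1 for every root.
This is linear in z: 1 + (-0.566) z = 0  =>  z = -1/(-0.566) = 1.766784,  |z| = 1.766784.
Moduli of all roots: 1.7668.
All moduli strictly greater than 1? Yes.
Verdict: Invertible.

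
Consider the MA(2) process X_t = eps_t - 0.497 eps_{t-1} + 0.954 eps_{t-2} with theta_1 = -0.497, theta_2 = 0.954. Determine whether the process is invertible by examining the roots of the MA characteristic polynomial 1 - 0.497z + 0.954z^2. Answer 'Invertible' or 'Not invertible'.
\text{Invertible}

The MA(q) characteristic polynomial is P(z) = 1 - 0.497z + 0.954z^2.
Invertibility requires all roots to lie outside the unit circle, i.e. |z| > 1 for every root.
Set 1 + (-0.497) z + (0.954) z^2 = 0, i.e. a z^2 + b z + c = 0 with a = 0.954, b = -0.497, c = 1.
Discriminant D = b^2 - 4ac = (-0.497)^2 - 4*(0.954)*1 = 0.247009 - (3.816) = -3.568991.
D < 0, so the roots are the complex-conjugate pair z = (-b +/- i sqrt(-D)) / (2a) = 0.2605 +/- 0.9901i.
For a conjugate pair |z|^2 = z * conj(z) = (product of roots) = c/a = 1/(0.954) = 1.048218, so |z| = sqrt(1.048218) = 1.0238 for both roots.
Moduli of all roots: 1.0238, 1.0238.
All moduli strictly greater than 1? Yes.
Verdict: Invertible.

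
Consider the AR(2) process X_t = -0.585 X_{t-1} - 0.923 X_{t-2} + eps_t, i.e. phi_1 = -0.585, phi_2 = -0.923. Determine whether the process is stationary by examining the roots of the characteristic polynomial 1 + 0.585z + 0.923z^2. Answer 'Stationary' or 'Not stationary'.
\text{Stationary}

The AR(p) characteristic polynomial is P(z) = 1 + 0.585z + 0.923z^2.
Stationarity requires all roots to lie outside the unit circle, i.e. |z| > 1 for every root.
Set 1 + (0.585) z + (0.923) z^2 = 0, i.e. a z^2 + b z + c = 0 with a = 0.923, b = 0.585, c = 1.
Discriminant D = b^2 - 4ac = (0.585)^2 - 4*(0.923)*1 = 0.342225 - (3.692) = -3.349775.
D < 0, so the roots are the complex-conjugate pair z = (-b +/- i sqrt(-D)) / (2a) = -0.3169 +/- 0.9915i.
For a conjugate pair |z|^2 = z * conj(z) = (product of roots) = c/a = 1/(0.923) = 1.083424, so |z| = sqrt(1.083424) = 1.0409 for both roots.
Moduli of all roots: 1.0409, 1.0409.
All moduli strictly greater than 1? Yes.
Verdict: Stationary.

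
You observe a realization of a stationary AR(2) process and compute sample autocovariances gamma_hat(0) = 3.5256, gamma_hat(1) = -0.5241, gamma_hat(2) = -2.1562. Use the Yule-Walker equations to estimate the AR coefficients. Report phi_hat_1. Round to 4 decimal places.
\hat\phi_{1} = -0.2450

The Yule-Walker equations for an AR(p) process read, in matrix form,
  Gamma_p phi = r_p,   with   (Gamma_p)_{ij} = gamma(|i - j|),
                       (r_p)_i = gamma(i),   i,j = 1..p.
Substitute the sample gammas (Toeplitz matrix and right-hand side of size 2):
  Gamma_p = [[3.5256, -0.5241], [-0.5241, 3.5256]]
  r_p     = [-0.5241, -2.1562]
Written out:
  3.5256 phi_1 - 0.5241 phi_2 = -0.5241
  -0.5241 phi_1 + 3.5256 phi_2 = -2.1562
Solve by Cramer's rule:
  det = gamma(0)^2 - gamma(1)^2 = (3.5256)^2 - (-0.5241)^2 = 12.42985536 - 0.27468081 = 12.15517455
  phi_hat_1 = [gamma(1) gamma(0) - gamma(1) gamma(2)] / det = [(-0.5241)(3.5256) - (-0.5241)(-2.1562)] / 12.15517455 = -2.97783138 / 12.15517455 = -0.245
  phi_hat_2 = [gamma(0) gamma(2) - gamma(1)^2] / det = [(3.5256)(-2.1562) - (-0.5241)^2] / 12.15517455 = -7.87657953 / 12.15517455 = -0.648
So phi_hat = [-0.2450, -0.6480].
Therefore phi_hat_1 = -0.2450.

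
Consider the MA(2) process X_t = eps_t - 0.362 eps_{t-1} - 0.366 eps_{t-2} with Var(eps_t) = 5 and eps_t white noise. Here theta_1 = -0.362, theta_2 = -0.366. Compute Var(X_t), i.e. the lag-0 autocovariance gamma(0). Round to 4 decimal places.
\gamma(0) = 6.3250

For an MA(q) process X_t = eps_t + sum_i theta_i eps_{t-i} with
Var(eps_t) = sigma^2, the variance is
  gamma(0) = sigma^2 * (1 + sum_i theta_i^2).
  sum_i theta_i^2 = (-0.362)^2 + (-0.366)^2 = 0.131044 + 0.133956 = 0.265.
  gamma(0) = 5 * (1 + 0.265) = 5 * 1.265 = 6.325, which rounds to 6.3250.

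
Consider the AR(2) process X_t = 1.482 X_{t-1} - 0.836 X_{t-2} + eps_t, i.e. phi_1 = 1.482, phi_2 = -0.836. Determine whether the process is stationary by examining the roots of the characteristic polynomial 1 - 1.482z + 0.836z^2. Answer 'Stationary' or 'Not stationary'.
\text{Stationary}

The AR(p) characteristic polynomial is P(z) = 1 - 1.482z + 0.836z^2.
Stationarity requires all roots to lie outside the unit circle, i.e. |z| > 1 for every root.
Set 1 + (-1.482) z + (0.836) z^2 = 0, i.e. a z^2 + b z + c = 0 with a = 0.836, b = -1.482, c = 1.
Discriminant D = b^2 - 4ac = (-1.482)^2 - 4*(0.836)*1 = 2.196324 - (3.344) = -1.147676.
D < 0, so the roots are the complex-conjugate pair z = (-b +/- i sqrt(-D)) / (2a) = 0.8864 +/- 0.6407i.
For a conjugate pair |z|^2 = z * conj(z) = (product of roots) = c/a = 1/(0.836) = 1.196172, so |z| = sqrt(1.196172) = 1.0937 for both roots.
Moduli of all roots: 1.0937, 1.0937.
All moduli strictly greater than 1? Yes.
Verdict: Stationary.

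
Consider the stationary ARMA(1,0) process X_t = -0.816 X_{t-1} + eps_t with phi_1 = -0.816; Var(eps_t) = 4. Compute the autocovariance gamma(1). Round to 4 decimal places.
\gamma(1) = -9.7682

Multiply the model equation by X_{t-k} and take expectations. With theta_0 = psi_0 = 1 and psi_j the MA(infinity) weights, this gives
  gamma(k) - sum_i phi_i gamma(k-i) = c_k,
  c_k = sigma^2 * sum_{j=k..q} theta_j psi_{j-k}   (c_k = 0 for k > q),
using gamma(-m) = gamma(m).
Pure AR (q = 0): c_0 = sigma^2 = 4, c_k = 0 for k >= 1.
Equations for k = 0 and k = 1 (AR order 1):
  gamma(0) = phi_1 gamma(1) + c_0
  gamma(1) = phi_1 gamma(0) + c_1
Substituting the second into the first: gamma(0) (1 - phi_1^2) = c_0 + phi_1 c_1, so
  gamma(0) = c_0 / (1 - phi_1^2) = 4 / (1 - (-0.816)^2) = 4 / 0.334144 = 11.970887.
  gamma(1) = phi_1 gamma(0) = (-0.816)(11.970887) = -9.768244.
Therefore gamma(1) = -9.7682 (to 4 decimal places).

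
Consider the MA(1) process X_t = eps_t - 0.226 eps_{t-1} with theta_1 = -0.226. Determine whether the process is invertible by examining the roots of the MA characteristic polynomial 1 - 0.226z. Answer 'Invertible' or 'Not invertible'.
\text{Invertible}

The MA(q) characteristic polynomial is P(z) = 1 - 0.226z.
Invertibility requires all roots to lie outside the unit circle, i.e. |z| > 1 for every root.
This is linear in z: 1 + (-0.226) z = 0  =>  z = -1/(-0.226) = 4.424779,  |z| = 4.424779.
Moduli of all roots: 4.4248.
All moduli strictly greater than 1? Yes.
Verdict: Invertible.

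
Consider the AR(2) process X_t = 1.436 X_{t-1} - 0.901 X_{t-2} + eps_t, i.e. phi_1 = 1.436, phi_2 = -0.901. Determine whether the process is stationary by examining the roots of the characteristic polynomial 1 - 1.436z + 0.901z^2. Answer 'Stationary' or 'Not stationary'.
\text{Stationary}

The AR(p) characteristic polynomial is P(z) = 1 - 1.436z + 0.901z^2.
Stationarity requires all roots to lie outside the unit circle, i.e. |z| > 1 for every root.
Set 1 + (-1.436) z + (0.901) z^2 = 0, i.e. a z^2 + b z + c = 0 with a = 0.901, b = -1.436, c = 1.
Discriminant D = b^2 - 4ac = (-1.436)^2 - 4*(0.901)*1 = 2.062096 - (3.604) = -1.541904.
D < 0, so the roots are the complex-conjugate pair z = (-b +/- i sqrt(-D)) / (2a) = 0.7969 +/- 0.6891i.
For a conjugate pair |z|^2 = z * conj(z) = (product of roots) = c/a = 1/(0.901) = 1.109878, so |z| = sqrt(1.109878) = 1.0535 for both roots.
Moduli of all roots: 1.0535, 1.0535.
All moduli strictly greater than 1? Yes.
Verdict: Stationary.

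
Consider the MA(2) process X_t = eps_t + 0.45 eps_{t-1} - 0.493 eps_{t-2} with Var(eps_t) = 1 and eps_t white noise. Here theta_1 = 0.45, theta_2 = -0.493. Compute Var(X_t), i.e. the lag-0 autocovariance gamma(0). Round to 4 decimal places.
\gamma(0) = 1.4455

For an MA(q) process X_t = eps_t + sum_i theta_i eps_{t-i} with
Var(eps_t) = sigma^2, the variance is
  gamma(0) = sigma^2 * (1 + sum_i theta_i^2).
  sum_i theta_i^2 = (0.45)^2 + (-0.493)^2 = 0.2025 + 0.243049 = 0.445549.
  gamma(0) = 1 * (1 + 0.445549) = 1 * 1.445549 = 1.445549, which rounds to 1.4455.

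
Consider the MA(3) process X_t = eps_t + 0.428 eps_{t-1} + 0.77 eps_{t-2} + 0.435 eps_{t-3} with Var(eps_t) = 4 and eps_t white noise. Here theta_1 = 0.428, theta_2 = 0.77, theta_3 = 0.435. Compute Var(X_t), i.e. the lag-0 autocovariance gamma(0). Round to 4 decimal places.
\gamma(0) = 7.8612

For an MA(q) process X_t = eps_t + sum_i theta_i eps_{t-i} with
Var(eps_t) = sigma^2, the variance is
  gamma(0) = sigma^2 * (1 + sum_i theta_i^2).
  sum_i theta_i^2 = (0.428)^2 + (0.77)^2 + (0.435)^2 = 0.183184 + 0.5929 + 0.189225 = 0.965309.
  gamma(0) = 4 * (1 + 0.965309) = 4 * 1.965309 = 7.861236, which rounds to 7.8612.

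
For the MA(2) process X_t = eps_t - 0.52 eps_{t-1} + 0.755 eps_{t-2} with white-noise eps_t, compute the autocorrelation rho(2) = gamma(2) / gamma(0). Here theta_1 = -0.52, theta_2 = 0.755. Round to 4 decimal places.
\rho(2) = 0.4102

For an MA(q) process with theta_0 = 1, the autocovariance is
  gamma(k) = sigma^2 * sum_{i=0..q-k} theta_i * theta_{i+k},
and rho(k) = gamma(k) / gamma(0). Sigma^2 cancels.
  numerator   = (1)*(0.755) = 0.755.
  denominator = (1)^2 + (-0.52)^2 + (0.755)^2 = 1.840425.
  rho(2) = 0.755 / 1.840425 = 0.4102.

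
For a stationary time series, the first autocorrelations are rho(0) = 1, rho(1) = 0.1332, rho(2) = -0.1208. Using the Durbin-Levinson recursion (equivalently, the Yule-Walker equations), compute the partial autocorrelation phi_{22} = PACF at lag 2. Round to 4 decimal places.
\phi_{22} = -0.1410

The PACF at lag k is phi_{kk}, the last component of the solution
to the Yule-Walker system G_k phi = r_k where
  (G_k)_{ij} = rho(|i - j|), (r_k)_i = rho(i), i,j = 1..k.
Equivalently, Durbin-Levinson gives phi_{kk} iteratively:
  phi_{11} = rho(1)
  phi_{kk} = [rho(k) - sum_{j=1..k-1} phi_{k-1,j} rho(k-j)]
            / [1 - sum_{j=1..k-1} phi_{k-1,j} rho(j)],
  phi_{k,j} = phi_{k-1,j} - phi_{kk} phi_{k-1,k-j},  j = 1..k-1.
Step k = 1:
  phi_11 = rho(1) = 0.1332.
Step k = 2:
  phi_22 = [rho(2) - phi_11 rho(1)] / [1 - phi_11 rho(1)] = [-0.1208 - (0.1332)(0.1332)] / [1 - (0.1332)(0.1332)]
         = -0.13854224 / 0.98225776 = -0.141.
Therefore phi_{22} = -0.1410.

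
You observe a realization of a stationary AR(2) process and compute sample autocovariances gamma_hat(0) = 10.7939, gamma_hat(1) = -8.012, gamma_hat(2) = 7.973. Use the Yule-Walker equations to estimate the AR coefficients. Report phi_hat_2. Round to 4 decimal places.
\hat\phi_{2} = 0.4180

The Yule-Walker equations for an AR(p) process read, in matrix form,
  Gamma_p phi = r_p,   with   (Gamma_p)_{ij} = gamma(|i - j|),
                       (r_p)_i = gamma(i),   i,j = 1..p.
Substitute the sample gammas (Toeplitz matrix and right-hand side of size 2):
  Gamma_p = [[10.7939, -8.012], [-8.012, 10.7939]]
  r_p     = [-8.012, 7.973]
Written out:
  10.7939 phi_1 - 8.012 phi_2 = -8.012
  -8.012 phi_1 + 10.7939 phi_2 = 7.973
Solve by Cramer's rule:
  det = gamma(0)^2 - gamma(1)^2 = (10.7939)^2 - (-8.012)^2 = 116.50827721 - 64.192144 = 52.31613321
  phi_hat_1 = [gamma(1) gamma(0) - gamma(1) gamma(2)] / det = [(-8.012)(10.7939) - (-8.012)(7.973)] / 52.31613321 = -22.6010508 / 52.31613321 = -0.432
  phi_hat_2 = [gamma(0) gamma(2) - gamma(1)^2] / det = [(10.7939)(7.973) - (-8.012)^2] / 52.31613321 = 21.8676207 / 52.31613321 = 0.418
So phi_hat = [-0.4320, 0.4180].
Therefore phi_hat_2 = 0.4180.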